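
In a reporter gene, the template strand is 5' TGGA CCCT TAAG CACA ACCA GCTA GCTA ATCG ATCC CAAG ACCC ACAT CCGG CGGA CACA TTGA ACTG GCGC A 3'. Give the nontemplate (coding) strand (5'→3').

5'-TGCGCCAGTTCAATGTGTCCGCCGGATGTGGGTCTTGGGATCGATTAGCTAGCTGGTTGTGCTTAAGGGTCCA-3'

The coding strand is complementary and antiparallel to the template: take the complement (A↔T, G↔C) and reverse.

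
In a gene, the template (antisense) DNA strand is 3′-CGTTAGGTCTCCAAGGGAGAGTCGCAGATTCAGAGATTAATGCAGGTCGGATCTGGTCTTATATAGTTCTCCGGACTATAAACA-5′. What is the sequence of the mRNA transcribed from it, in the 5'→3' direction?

5'-GCAAUCCAGAGGUUCCCUCUCAGCGUCUAAGUCUCUAAUUACGUCCAGCCUAGACCAGAAUAUAUCAAGAGGCCUGAUAUUUGU-3'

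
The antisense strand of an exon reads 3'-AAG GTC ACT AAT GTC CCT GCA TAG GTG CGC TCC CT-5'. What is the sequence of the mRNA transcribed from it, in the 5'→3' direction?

Reading the template 3'→5' as shown, RNA polymerase pairs each base (A→U, T→A, G↔C) to build mRNA 5'→3' directly.

5'-UUCCAGUGAUUACAGGGACGUAUCCACGCGAGGGA-3'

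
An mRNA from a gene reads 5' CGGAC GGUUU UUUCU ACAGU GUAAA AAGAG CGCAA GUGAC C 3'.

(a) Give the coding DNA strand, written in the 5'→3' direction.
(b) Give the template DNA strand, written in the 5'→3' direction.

(a) 5'-CGGACGGTTTTTTCTACAGTGTAAAAAGAGCGCAAGTGACC-3'
(b) 5'-GGTCACTTGCGCTCTTTTTACACTGTAGAAAAAACCGTCCG-3'

(a) The coding strand matches the mRNA with U→T.
(b) The template strand is the reverse complement of the coding strand.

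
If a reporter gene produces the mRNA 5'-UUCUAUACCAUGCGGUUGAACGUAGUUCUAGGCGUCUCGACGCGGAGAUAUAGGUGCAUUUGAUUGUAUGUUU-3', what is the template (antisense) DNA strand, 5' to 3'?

5'-AAACATACAATCAAATGCACCTATATCTCCGCGTCGAGACGCCTAGAACTACGTTCAACCGCATGGTATAGAA-3'

Replace U with T to get the coding DNA strand: TTCTATACCATGCGGTTGAACGTAGTTCTAGGCGTCTCGACGCGGAGATATAGGTGCATTTGATTGTATGTTT. The template strand is its reverse complement (complement AAGATATGGTACGCCAACTTGCATCAAGATCCGCAGAGCTGCGCCTCTATATCCACGTAAACTAACATACAAA, then reverse).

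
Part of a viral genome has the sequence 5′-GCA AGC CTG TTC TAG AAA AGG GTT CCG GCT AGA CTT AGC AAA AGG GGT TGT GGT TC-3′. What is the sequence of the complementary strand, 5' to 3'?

5'-GAACCACAACCCCTTTTGCTAAGTCTAGCCGGAACCCTTTTCTAGAACAGGCTTGC-3'

Pairing A↔T and G↔C gives CGTTCGGACAAGATCTTTTCCCAAGGCCGATCTGAATCGTTTTCCCCAACACCAAG, running 3'→5'. Reverse for the 5'→3' convention.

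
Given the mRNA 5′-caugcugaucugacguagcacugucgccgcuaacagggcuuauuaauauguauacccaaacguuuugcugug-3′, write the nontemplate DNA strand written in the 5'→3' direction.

The coding DNA strand has the same 5'→3' sequence as the mRNA with U replaced by T.

5'-CATGCTGATCTGACGTAGCACTGTCGCCGCTAACAGGGCTTATTAATATGTATACCCAAACGTTTTGCTGTG-3'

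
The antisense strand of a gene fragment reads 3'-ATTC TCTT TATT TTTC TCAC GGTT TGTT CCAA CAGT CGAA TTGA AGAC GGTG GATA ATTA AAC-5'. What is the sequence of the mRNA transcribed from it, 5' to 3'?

Reading the template 3'→5' as shown, RNA polymerase pairs each base (A→U, T→A, G↔C) to build mRNA 5'→3' directly.

5′-UAAGAGAAAUAAAAAGAGUGCCAAACAAGGUUGUCAGCUUAACUUCUGCCACCUAUUAAUUUG-3′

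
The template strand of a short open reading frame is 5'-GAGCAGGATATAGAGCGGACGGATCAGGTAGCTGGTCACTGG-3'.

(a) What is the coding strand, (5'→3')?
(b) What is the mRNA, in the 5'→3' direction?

(a) The coding strand is the reverse complement of the template: complement CTCGTCCTATATCTCGCCTGCCTAGTCCATCGACCAGTGACC, then reverse.
(b) mRNA has the coding-strand sequence with T→U.

(a) 5'-CCAGTGACCAGCTACCTGATCCGTCCGCTCTATATCCTGCTC-3'
(b) 5'-CCAGUGACCAGCUACCUGAUCCGUCCGCUCUAUAUCCUGCUC-3'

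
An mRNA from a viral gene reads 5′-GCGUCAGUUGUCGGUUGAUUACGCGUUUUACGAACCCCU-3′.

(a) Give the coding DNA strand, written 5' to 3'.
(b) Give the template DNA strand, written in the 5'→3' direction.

(a) The coding strand matches the mRNA with U→T.
(b) The template strand is the reverse complement of the coding strand.

(a) 5′-GCGTCAGTTGTCGGTTGATTACGCGTTTTACGAACCCCT-3′
(b) 5'-AGGGGTTCGTAAAACGCGTAATCAACCGACAACTGACGC-3'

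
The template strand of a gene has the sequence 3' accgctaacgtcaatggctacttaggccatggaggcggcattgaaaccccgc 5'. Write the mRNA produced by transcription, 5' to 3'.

Reading the template 3'→5' as shown, RNA polymerase pairs each base (A→U, T→A, G↔C) to build mRNA 5'→3' directly.

5'-UGGCGAUUGCAGUUACCGAUGAAUCCGGUACCUCCGCCGUAACUUUGGGGCG-3'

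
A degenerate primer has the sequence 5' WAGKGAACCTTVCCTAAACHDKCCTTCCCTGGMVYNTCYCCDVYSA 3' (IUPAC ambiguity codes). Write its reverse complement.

5′-TSRBHGGRGANRBKCCAGGGAAGGMHDGTTTAGGBAAGGTTCMCTW-3′

Standard pairs A↔T, G↔C; ambiguity codes pair Y↔R, M↔K, W↔W, S↔S, D↔H, V↔B, N↔N. Complement (WTCMCTTGGAABGGATTTGDHMGGAAGGGACCKBRNAGRGGHBRST), then reverse for 5'→3'.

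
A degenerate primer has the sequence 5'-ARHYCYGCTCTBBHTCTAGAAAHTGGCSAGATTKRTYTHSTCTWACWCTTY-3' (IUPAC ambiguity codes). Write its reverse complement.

Standard pairs A↔T, G↔C; ambiguity codes pair R↔Y, K↔M, W↔W, S↔S, B↔V, H↔D. Complement (TYDRGRCGAGAVVDAGATCTTTDACCGSTCTAAMYARADSAGAWTGWGAAR), then reverse for 5'→3'.

5'-RAAGWGTWAGASDARAYMAATCTSGCCADTTTCTAGADVVAGAGCRGRDYT-3'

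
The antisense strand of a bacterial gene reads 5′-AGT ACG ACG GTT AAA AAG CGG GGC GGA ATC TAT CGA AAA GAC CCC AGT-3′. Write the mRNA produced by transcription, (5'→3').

RNA polymerase reads the template 3'→5' and synthesizes mRNA 5'→3' by base-pairing (A→U, T→A, G↔C). The complement of the template is TCATGCTGCCAATTTTTCGCCCCGCCTTAGATAGCTTTTCTGGGGTCA; antiparallel, so 5'→3' the coding strand is ACTGGGGTCTTTTCGATAGATTCCGCCCCGCTTTTTAACCGTCGTACT. Replace T with U for the mRNA.

5′-ACUGGGGUCUUUUCGAUAGAUUCCGCCCCGCUUUUUAACCGUCGUACU-3′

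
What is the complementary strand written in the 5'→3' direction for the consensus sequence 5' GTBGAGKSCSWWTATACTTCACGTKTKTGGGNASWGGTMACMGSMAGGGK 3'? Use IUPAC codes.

Standard pairs A↔T, G↔C; ambiguity codes pair M↔K, W↔W, S↔S, B↔V, N↔N. Complement (CAVCTCMSGSWWATATGAAGTGCAMAMACCCNTSWCCAKTGKCSKTCCCM), then reverse for 5'→3'.

5'-MCCCTKSCKGTKACCWSTNCCCAMAMACGTGAAGTATAWWSGSMCTCVAC-3'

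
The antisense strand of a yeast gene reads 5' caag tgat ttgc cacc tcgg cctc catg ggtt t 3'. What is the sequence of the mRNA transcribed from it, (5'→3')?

5'-AAACCCAUGGAGGCCGAGGUGGCAAAUCACUUG-3'

The mRNA has the sequence of the coding strand (reverse complement of the template) with T→U. Reverse complement of CAAGTGATTTGCCACCTCGGCCTCCATGGGTTT is AAACCCATGGAGGCCGAGGTGGCAAATCACTTG; then T→U.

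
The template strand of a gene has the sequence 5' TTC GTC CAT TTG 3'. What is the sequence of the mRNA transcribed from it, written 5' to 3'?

5'-CAAAUGGACGAA-3'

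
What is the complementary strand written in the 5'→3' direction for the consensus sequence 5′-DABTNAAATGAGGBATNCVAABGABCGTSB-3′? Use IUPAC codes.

Standard pairs A↔T, G↔C; ambiguity codes pair S↔S, B↔V, D↔H, N↔N. Complement (HTVANTTTACTCCVTANGBTTVCTVGCASV), then reverse for 5'→3'.

5'-VSACGVTCVTTBGNATVCCTCATTTNAVTH-3'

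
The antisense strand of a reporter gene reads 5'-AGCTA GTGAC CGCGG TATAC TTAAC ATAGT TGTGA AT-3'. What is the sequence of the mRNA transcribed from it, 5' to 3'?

5′-AUUCACAACUAUGUUAAGUAUACCGCGGUCACUAGCU-3′

The mRNA has the sequence of the coding strand (reverse complement of the template) with T→U. Reverse complement of AGCTAGTGACCGCGGTATACTTAACATAGTTGTGAAT is ATTCACAACTATGTTAAGTATACCGCGGTCACTAGCT; then T→U.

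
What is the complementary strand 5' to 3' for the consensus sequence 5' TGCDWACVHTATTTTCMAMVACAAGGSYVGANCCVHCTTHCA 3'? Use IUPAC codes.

5'-TGDAAGDBGGNTCBRSCCTTGTBKTKGAAAATADBGTWHGCA-3'

Standard pairs A↔T, G↔C; ambiguity codes pair Y↔R, M↔K, W↔W, S↔S, D↔H, V↔B, N↔N. Complement (ACGHWTGBDATAAAAGKTKBTGTTCCSRBCTNGGBDGAADGT), then reverse for 5'→3'.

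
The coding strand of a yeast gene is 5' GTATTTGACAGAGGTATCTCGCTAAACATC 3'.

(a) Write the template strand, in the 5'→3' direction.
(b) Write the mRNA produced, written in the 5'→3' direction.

(a) 5'-GATGTTTAGCGAGATACCTCTGTCAAATAC-3'
(b) 5'-GUAUUUGACAGAGGUAUCUCGCUAAACAUC-3'

(a) The template strand is the reverse complement of the coding strand: complement CATAAACTGTCTCCATAGAGCGATTTGTAG, then reverse.
(b) mRNA matches the coding strand with T→U.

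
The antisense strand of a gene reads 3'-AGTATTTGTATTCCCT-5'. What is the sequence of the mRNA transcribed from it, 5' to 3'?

Reading the template 3'→5' as shown, RNA polymerase pairs each base (A→U, T→A, G↔C) to build mRNA 5'→3' directly.

5′-UCAUAAACAUAAGGGA-3′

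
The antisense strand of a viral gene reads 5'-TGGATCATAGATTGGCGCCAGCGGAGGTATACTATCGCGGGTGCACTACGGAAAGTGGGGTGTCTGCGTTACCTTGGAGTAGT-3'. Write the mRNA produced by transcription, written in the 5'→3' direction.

The mRNA has the sequence of the coding strand (reverse complement of the template) with T→U. Reverse complement of TGGATCATAGATTGGCGCCAGCGGAGGTATACTATCGCGGGTGCACTACGGAAAGTGGGGTGTCTGCGTTACCTTGGAGTAGT is ACTACTCCAAGGTAACGCAGACACCCCACTTTCCGTAGTGCACCCGCGATAGTATACCTCCGCTGGCGCCAATCTATGATCCA; then T→U.

5'-ACUACUCCAAGGUAACGCAGACACCCCACUUUCCGUAGUGCACCCGCGAUAGUAUACCUCCGCUGGCGCCAAUCUAUGAUCCA-3'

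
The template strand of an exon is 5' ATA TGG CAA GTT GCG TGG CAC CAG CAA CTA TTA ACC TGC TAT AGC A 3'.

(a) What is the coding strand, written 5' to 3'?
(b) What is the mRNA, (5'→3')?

(a) 5′-TGCTATAGCAGGTTAATAGTTGCTGGTGCCACGCAACTTGCCATAT-3′
(b) 5′-UGCUAUAGCAGGUUAAUAGUUGCUGGUGCCACGCAACUUGCCAUAU-3′

(a) The coding strand is the reverse complement of the template: complement TATACCGTTCAACGCACCGTGGTCGTTGATAATTGGACGATATCGT, then reverse.
(b) mRNA has the coding-strand sequence with T→U.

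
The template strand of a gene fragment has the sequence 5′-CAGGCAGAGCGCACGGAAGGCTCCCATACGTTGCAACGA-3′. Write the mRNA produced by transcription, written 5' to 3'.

5′-UCGUUGCAACGUAUGGGAGCCUUCCGUGCGCUCUGCCUG-3′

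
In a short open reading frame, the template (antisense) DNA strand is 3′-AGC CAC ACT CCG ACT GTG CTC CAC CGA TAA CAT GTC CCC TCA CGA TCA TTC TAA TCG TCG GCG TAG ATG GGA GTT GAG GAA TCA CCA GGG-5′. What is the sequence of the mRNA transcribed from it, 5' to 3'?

Reading the template 3'→5' as shown, RNA polymerase pairs each base (A→U, T→A, G↔C) to build mRNA 5'→3' directly.

5'-UCGGUGUGAGGCUGACACGAGGUGGCUAUUGUACAGGGGAGUGCUAGUAAGAUUAGCAGCCGCAUCUACCCUCAACUCCUUAGUGGUCCC-3'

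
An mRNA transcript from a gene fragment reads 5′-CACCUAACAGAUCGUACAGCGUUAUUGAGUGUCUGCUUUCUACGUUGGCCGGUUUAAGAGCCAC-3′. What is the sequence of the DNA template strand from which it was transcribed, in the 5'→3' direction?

5'-GTGGCTCTTAAACCGGCCAACGTAGAAAGCAGACACTCAATAACGCTGTACGATCTGTTAGGTG-3'

Replace U with T to get the coding DNA strand: CACCTAACAGATCGTACAGCGTTATTGAGTGTCTGCTTTCTACGTTGGCCGGTTTAAGAGCCAC. The template strand is its reverse complement (complement GTGGATTGTCTAGCATGTCGCAATAACTCACAGACGAAAGATGCAACCGGCCAAATTCTCGGTG, then reverse).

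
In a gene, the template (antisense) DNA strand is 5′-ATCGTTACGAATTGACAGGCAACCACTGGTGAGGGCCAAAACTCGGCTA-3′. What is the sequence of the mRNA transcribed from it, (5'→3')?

5'-UAGCCGAGUUUUGGCCCUCACCAGUGGUUGCCUGUCAAUUCGUAACGAU-3'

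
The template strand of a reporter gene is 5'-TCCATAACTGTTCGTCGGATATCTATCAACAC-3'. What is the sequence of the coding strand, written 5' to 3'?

The coding strand is complementary and antiparallel to the template: take the complement (A↔T, G↔C) and reverse.

5′-GTGTTGATAGATATCCGACGAACAGTTATGGA-3′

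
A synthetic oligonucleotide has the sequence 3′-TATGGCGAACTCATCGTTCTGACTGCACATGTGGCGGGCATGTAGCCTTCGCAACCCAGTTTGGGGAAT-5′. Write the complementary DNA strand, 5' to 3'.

5'-ATACCGCTTGAGTAGCAAGACTGACGTGTACACCGCCCGTACATCGGAAGCGTTGGGTCAAACCCCTTA-3'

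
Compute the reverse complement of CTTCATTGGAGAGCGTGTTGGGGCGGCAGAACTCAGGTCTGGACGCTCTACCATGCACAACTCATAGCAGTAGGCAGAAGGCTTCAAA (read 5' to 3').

Reading the sequence 3'→5' and pairing each base (A↔T, G↔C) gives the reverse complement directly.

5′-TTTGAAGCCTTCTGCCTACTGCTATGAGTTGTGCATGGTAGAGCGTCCAGACCTGAGTTCTGCCGCCCCAACACGCTCTCCAATGAAG-3′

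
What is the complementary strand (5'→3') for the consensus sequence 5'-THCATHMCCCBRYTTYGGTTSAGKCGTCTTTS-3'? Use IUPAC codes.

5'-SAAAGACGMCTSAACCRAARYVGGGKDATGDA-3'

Standard pairs A↔T, G↔C; ambiguity codes pair R↔Y, M↔K, S↔S, B↔V, H↔D. Complement (ADGTADKGGGVYRAARCCAASTCMGCAGAAAS), then reverse for 5'→3'.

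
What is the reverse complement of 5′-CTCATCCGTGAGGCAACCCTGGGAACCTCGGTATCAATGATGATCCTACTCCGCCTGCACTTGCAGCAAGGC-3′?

Complement each base (A↔T, G↔C): GAGTAGGCACTCCGTTGGGACCCTTGGAGCCATAGTTACTACTAGGATGAGGCGGACGTGAACGTCGTTCCG. Then reverse.

5′-GCCTTGCTGCAAGTGCAGGCGGAGTAGGATCATCATTGATACCGAGGTTCCCAGGGTTGCCTCACGGATGAG-3′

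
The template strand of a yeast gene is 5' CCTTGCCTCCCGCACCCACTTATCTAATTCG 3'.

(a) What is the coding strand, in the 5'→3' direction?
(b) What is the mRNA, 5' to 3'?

(a) The coding strand is the reverse complement of the template: complement GGAACGGAGGGCGTGGGTGAATAGATTAAGC, then reverse.
(b) mRNA has the coding-strand sequence with T→U.

(a) 5'-CGAATTAGATAAGTGGGTGCGGGAGGCAAGG-3'
(b) 5'-CGAAUUAGAUAAGUGGGUGCGGGAGGCAAGG-3'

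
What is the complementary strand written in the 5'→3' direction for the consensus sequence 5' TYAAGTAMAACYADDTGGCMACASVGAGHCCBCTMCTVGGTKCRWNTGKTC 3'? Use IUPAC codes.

5'-GAMCANWYGMACCBAGKAGVGGDCTCBSTGTKGCCAHHTRGTTKTACTTRA-3'

Standard pairs A↔T, G↔C; ambiguity codes pair R↔Y, M↔K, W↔W, S↔S, B↔V, D↔H, N↔N. Complement (ARTTCATKTTGRTHHACCGKTGTSBCTCDGGVGAKGABCCAMGYWNACMAG), then reverse for 5'→3'.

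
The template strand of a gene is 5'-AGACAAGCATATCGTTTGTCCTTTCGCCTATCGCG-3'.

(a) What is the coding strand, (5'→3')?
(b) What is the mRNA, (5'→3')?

(a) The coding strand is the reverse complement of the template: complement TCTGTTCGTATAGCAAACAGGAAAGCGGATAGCGC, then reverse.
(b) mRNA has the coding-strand sequence with T→U.

(a) 5′-CGCGATAGGCGAAAGGACAAACGATATGCTTGTCT-3′
(b) 5′-CGCGAUAGGCGAAAGGACAAACGAUAUGCUUGUCU-3′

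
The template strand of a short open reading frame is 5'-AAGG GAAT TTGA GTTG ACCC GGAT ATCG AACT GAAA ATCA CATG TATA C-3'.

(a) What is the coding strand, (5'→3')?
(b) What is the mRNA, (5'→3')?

(a) The coding strand is the reverse complement of the template: complement TTCCCTTAAACTCAACTGGGCCTATAGCTTGACTTTTAGTGTACATATG, then reverse.
(b) mRNA has the coding-strand sequence with T→U.

(a) 5′-GTATACATGTGATTTTCAGTTCGATATCCGGGTCAACTCAAATTCCCTT-3′
(b) 5'-GUAUACAUGUGAUUUUCAGUUCGAUAUCCGGGUCAACUCAAAUUCCCUU-3'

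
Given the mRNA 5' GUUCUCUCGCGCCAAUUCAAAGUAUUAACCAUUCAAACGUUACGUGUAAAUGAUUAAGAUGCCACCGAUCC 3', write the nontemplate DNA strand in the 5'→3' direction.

The coding DNA strand has the same 5'→3' sequence as the mRNA with U replaced by T.

5'-GTTCTCTCGCGCCAATTCAAAGTATTAACCATTCAAACGTTACGTGTAAATGATTAAGATGCCACCGATCC-3'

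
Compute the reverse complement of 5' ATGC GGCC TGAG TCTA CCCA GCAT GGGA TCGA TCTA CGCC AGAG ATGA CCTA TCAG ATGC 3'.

5'-GCATCTGATAGGTCATCTCTGGCGTAGATCGATCCCATGCTGGGTAGACTCAGGCCGCAT-3'

Reading the sequence 3'→5' and pairing each base (A↔T, G↔C) gives the reverse complement directly.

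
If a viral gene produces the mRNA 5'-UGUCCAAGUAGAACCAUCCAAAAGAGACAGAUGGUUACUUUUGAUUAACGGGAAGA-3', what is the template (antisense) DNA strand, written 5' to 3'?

Replace U with T to get the coding DNA strand: TGTCCAAGTAGAACCATCCAAAAGAGACAGATGGTTACTTTTGATTAACGGGAAGA. The template strand is its reverse complement (complement ACAGGTTCATCTTGGTAGGTTTTCTCTGTCTACCAATGAAAACTAATTGCCCTTCT, then reverse).

5′-TCTTCCCGTTAATCAAAAGTAACCATCTGTCTCTTTTGGATGGTTCTACTTGGACA-3′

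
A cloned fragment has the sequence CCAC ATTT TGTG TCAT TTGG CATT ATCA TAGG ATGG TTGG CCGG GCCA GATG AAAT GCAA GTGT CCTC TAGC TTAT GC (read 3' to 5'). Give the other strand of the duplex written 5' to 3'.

The strand is given 3'→5', so its complement runs 5'→3' in the same left-to-right order: pair each base A↔T, G↔C.

5′-GGTGTAAAACACAGTAAACCGTAATAGTATCCTACCAACCGGCCCGGTCTACTTTACGTTCACAGGAGATCGAATACG-3′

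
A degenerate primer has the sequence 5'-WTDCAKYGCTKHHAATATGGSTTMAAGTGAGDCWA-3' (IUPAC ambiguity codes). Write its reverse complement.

5′-TWGHCTCACTTKAASCCATATTDDMAGCRMTGHAW-3′

Standard pairs A↔T, G↔C; ambiguity codes pair Y↔R, M↔K, W↔W, S↔S, D↔H. Complement (WAHGTMRCGAMDDTTATACCSAAKTTCACTCHGWT), then reverse for 5'→3'.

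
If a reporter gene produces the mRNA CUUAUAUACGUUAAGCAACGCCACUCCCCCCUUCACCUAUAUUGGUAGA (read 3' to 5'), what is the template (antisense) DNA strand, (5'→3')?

5'-GAATATATGCAATTCGTTGCGGTGAGGGGGGAAGTGGATATAACCATCT-3'

Written 5'→3' the mRNA is AGAUGGUUAUAUCCACUUCCCCCCUCACCGCAACGAAUUGCAUAUAUUC, so the coding DNA strand is AGATGGTTATATCCACTTCCCCCCTCACCGCAACGAATTGCATATATTC. The template is its reverse complement.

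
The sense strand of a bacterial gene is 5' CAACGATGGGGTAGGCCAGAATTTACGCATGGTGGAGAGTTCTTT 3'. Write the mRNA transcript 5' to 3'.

5'-CAACGAUGGGGUAGGCCAGAAUUUACGCAUGGUGGAGAGUUCUUU-3'

The mRNA is synthesized from the template strand, so it matches the coding strand with T replaced by U.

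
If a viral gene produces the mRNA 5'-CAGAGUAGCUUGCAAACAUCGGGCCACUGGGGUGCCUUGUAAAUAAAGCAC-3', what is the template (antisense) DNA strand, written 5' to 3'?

Replace U with T to get the coding DNA strand: CAGAGTAGCTTGCAAACATCGGGCCACTGGGGTGCCTTGTAAATAAAGCAC. The template strand is its reverse complement (complement GTCTCATCGAACGTTTGTAGCCCGGTGACCCCACGGAACATTTATTTCGTG, then reverse).

5'-GTGCTTTATTTACAAGGCACCCCAGTGGCCCGATGTTTGCAAGCTACTCTG-3'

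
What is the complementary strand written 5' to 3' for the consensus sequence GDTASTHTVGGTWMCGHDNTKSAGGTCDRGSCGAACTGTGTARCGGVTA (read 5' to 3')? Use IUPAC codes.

5'-TABCCGYTACACAGTTCGSCYHGACCTSMANHDCGKWACCBADASTAHC-3'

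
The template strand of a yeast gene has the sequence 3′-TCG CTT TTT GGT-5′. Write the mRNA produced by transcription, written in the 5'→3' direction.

Reading the template 3'→5' as shown, RNA polymerase pairs each base (A→U, T→A, G↔C) to build mRNA 5'→3' directly.

5'-AGCGAAAAACCA-3'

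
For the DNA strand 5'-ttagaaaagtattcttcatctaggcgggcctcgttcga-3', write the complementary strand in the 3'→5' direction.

3'-AATCTTTTCATAAGAAGTAGATCCGCCCGGAGCAAGCT-5'

Base-pairing A↔T, G↔C gives the complement. The complementary strand is antiparallel, so paired with a 5'→3' strand it runs 3'→5'.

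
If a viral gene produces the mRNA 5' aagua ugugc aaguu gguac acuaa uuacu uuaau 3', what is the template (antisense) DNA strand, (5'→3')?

Replace U with T to get the coding DNA strand: AAGTATGTGCAAGTTGGTACACTAATTACTTTAAT. The template strand is its reverse complement (complement TTCATACACGTTCAACCATGTGATTAATGAAATTA, then reverse).

5'-ATTAAAGTAATTAGTGTACCAACTTGCACATACTT-3'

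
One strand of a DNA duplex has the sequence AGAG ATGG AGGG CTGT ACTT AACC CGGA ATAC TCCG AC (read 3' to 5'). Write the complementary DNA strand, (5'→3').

The strand is given 3'→5', so its complement runs 5'→3' in the same left-to-right order: pair each base A↔T, G↔C.

5'-TCTCTACCTCCCGACATGAATTGGGCCTTATGAGGCTG-3'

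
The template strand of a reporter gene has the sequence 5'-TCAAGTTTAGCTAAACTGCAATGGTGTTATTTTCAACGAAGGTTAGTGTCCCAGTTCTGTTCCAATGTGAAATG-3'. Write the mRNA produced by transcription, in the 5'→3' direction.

RNA polymerase reads the template 3'→5' and synthesizes mRNA 5'→3' by base-pairing (A→U, T→A, G↔C). The complement of the template is AGTTCAAATCGATTTGACGTTACCACAATAAAAGTTGCTTCCAATCACAGGGTCAAGACAAGGTTACACTTTAC; antiparallel, so 5'→3' the coding strand is CATTTCACATTGGAACAGAACTGGGACACTAACCTTCGTTGAAAATAACACCATTGCAGTTTAGCTAAACTTGA. Replace T with U for the mRNA.

5′-CAUUUCACAUUGGAACAGAACUGGGACACUAACCUUCGUUGAAAAUAACACCAUUGCAGUUUAGCUAAACUUGA-3′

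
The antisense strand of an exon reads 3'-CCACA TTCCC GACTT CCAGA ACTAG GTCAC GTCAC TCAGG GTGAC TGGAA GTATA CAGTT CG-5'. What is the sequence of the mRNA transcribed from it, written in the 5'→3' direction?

Reading the template 3'→5' as shown, RNA polymerase pairs each base (A→U, T→A, G↔C) to build mRNA 5'→3' directly.

5'-GGUGUAAGGGCUGAAGGUCUUGAUCCAGUGCAGUGAGUCCCACUGACCUUCAUAUGUCAAGC-3'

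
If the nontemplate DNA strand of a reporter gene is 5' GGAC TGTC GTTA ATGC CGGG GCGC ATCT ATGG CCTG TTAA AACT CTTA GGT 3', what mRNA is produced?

5'-GGACUGUCGUUAAUGCCGGGGCGCAUCUAUGGCCUGUUAAAACUCUUAGGU-3'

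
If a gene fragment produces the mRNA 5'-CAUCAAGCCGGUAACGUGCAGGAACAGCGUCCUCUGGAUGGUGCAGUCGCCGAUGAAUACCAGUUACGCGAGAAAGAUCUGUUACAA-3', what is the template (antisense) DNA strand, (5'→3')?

Replace U with T to get the coding DNA strand: CATCAAGCCGGTAACGTGCAGGAACAGCGTCCTCTGGATGGTGCAGTCGCCGATGAATACCAGTTACGCGAGAAAGATCTGTTACAA. The template strand is its reverse complement (complement GTAGTTCGGCCATTGCACGTCCTTGTCGCAGGAGACCTACCACGTCAGCGGCTACTTATGGTCAATGCGCTCTTTCTAGACAATGTT, then reverse).

5'-TTGTAACAGATCTTTCTCGCGTAACTGGTATTCATCGGCGACTGCACCATCCAGAGGACGCTGTTCCTGCACGTTACCGGCTTGATG-3'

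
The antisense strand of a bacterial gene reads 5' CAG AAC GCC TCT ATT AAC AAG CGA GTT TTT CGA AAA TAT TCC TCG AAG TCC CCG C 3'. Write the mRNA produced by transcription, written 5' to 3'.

The mRNA has the sequence of the coding strand (reverse complement of the template) with T→U. Reverse complement of CAGAACGCCTCTATTAACAAGCGAGTTTTTCGAAAATATTCCTCGAAGTCCCCGC is GCGGGGACTTCGAGGAATATTTTCGAAAAACTCGCTTGTTAATAGAGGCGTTCTG; then T→U.

5'-GCGGGGACUUCGAGGAAUAUUUUCGAAAAACUCGCUUGUUAAUAGAGGCGUUCUG-3'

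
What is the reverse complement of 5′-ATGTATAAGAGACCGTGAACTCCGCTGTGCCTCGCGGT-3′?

Complement each base (A↔T, G↔C): TACATATTCTCTGGCACTTGAGGCGACACGGAGCGCCA. Then reverse.

5'-ACCGCGAGGCACAGCGGAGTTCACGGTCTCTTATACAT-3'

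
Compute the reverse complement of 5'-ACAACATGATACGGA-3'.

5'-TCCGTATCATGTTGT-3'

Reading the sequence 3'→5' and pairing each base (A↔T, G↔C) gives the reverse complement directly.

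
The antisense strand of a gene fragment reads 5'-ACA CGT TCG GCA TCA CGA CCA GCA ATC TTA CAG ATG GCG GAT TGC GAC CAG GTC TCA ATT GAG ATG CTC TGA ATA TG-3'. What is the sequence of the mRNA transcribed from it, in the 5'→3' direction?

5'-CAUAUUCAGAGCAUCUCAAUUGAGACCUGGUCGCAAUCCGCCAUCUGUAAGAUUGCUGGUCGUGAUGCCGAACGUGU-3'

The mRNA has the sequence of the coding strand (reverse complement of the template) with T→U. Reverse complement of ACACGTTCGGCATCACGACCAGCAATCTTACAGATGGCGGATTGCGACCAGGTCTCAATTGAGATGCTCTGAATATG is CATATTCAGAGCATCTCAATTGAGACCTGGTCGCAATCCGCCATCTGTAAGATTGCTGGTCGTGATGCCGAACGTGT; then T→U.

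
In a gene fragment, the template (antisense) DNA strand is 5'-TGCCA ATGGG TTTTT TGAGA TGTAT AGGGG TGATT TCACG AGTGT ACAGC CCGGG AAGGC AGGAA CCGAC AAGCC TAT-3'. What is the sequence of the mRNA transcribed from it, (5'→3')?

5'-AUAGGCUUGUCGGUUCCUGCCUUCCCGGGCUGUACACUCGUGAAAUCACCCCUAUACAUCUCAAAAAACCCAUUGGCA-3'

The mRNA has the sequence of the coding strand (reverse complement of the template) with T→U. Reverse complement of TGCCAATGGGTTTTTTGAGATGTATAGGGGTGATTTCACGAGTGTACAGCCCGGGAAGGCAGGAACCGACAAGCCTAT is ATAGGCTTGTCGGTTCCTGCCTTCCCGGGCTGTACACTCGTGAAATCACCCCTATACATCTCAAAAAACCCATTGGCA; then T→U.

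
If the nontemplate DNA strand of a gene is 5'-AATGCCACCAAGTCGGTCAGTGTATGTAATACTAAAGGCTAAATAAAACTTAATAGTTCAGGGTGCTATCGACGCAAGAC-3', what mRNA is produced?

5'-AAUGCCACCAAGUCGGUCAGUGUAUGUAAUACUAAAGGCUAAAUAAAACUUAAUAGUUCAGGGUGCUAUCGACGCAAGAC-3'

mRNA has the coding-strand sequence with U in place of T.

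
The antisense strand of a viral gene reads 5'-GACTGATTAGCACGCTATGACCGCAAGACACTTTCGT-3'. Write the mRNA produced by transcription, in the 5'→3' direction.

5′-ACGAAAGUGUCUUGCGGUCAUAGCGUGCUAAUCAGUC-3′

RNA polymerase reads the template 3'→5' and synthesizes mRNA 5'→3' by base-pairing (A→U, T→A, G↔C). The complement of the template is CTGACTAATCGTGCGATACTGGCGTTCTGTGAAAGCA; antiparallel, so 5'→3' the coding strand is ACGAAAGTGTCTTGCGGTCATAGCGTGCTAATCAGTC. Replace T with U for the mRNA.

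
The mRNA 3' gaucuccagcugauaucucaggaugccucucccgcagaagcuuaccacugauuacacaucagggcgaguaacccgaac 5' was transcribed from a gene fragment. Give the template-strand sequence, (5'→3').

5'-CTAGAGGTCGACTATAGAGTCCTACGGAGAGGGCGTCTTCGAATGGTGACTAATGTGTAGTCCCGCTCATTGGGCTTG-3'

Written 5'→3' the mRNA is CAAGCCCAAUGAGCGGGACUACACAUUAGUCACCAUUCGAAGACGCCCUCUCCGUAGGACUCUAUAGUCGACCUCUAG, so the coding DNA strand is CAAGCCCAATGAGCGGGACTACACATTAGTCACCATTCGAAGACGCCCTCTCCGTAGGACTCTATAGTCGACCTCTAG. The template is its reverse complement.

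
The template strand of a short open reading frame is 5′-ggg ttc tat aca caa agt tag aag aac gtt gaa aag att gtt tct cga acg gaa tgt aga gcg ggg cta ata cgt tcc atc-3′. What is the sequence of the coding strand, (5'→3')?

The coding strand is complementary and antiparallel to the template: take the complement (A↔T, G↔C) and reverse.

5'-GATGGAACGTATTAGCCCCGCTCTACATTCCGTTCGAGAAACAATCTTTTCAACGTTCTTCTAACTTTGTGTATAGAACCC-3'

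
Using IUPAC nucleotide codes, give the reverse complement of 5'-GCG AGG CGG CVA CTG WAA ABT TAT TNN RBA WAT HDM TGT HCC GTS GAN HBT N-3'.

5'-NAVDNTCSACGGDACAKHDATWTVYNNAATAAVTTTWCAGTBGCCGCCTCGC-3'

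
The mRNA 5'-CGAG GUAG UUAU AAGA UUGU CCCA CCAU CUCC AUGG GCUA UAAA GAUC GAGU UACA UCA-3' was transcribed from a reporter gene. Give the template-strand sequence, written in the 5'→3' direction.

5'-TGATGTAACTCGATCTTTATAGCCCATGGAGATGGTGGGACAATCTTATAACTACCTCG-3'

Replace U with T to get the coding DNA strand: CGAGGTAGTTATAAGATTGTCCCACCATCTCCATGGGCTATAAAGATCGAGTTACATCA. The template strand is its reverse complement (complement GCTCCATCAATATTCTAACAGGGTGGTAGAGGTACCCGATATTTCTAGCTCAATGTAGT, then reverse).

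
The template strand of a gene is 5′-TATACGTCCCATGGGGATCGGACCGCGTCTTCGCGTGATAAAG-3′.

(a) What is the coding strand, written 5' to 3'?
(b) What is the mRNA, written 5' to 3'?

(a) The coding strand is the reverse complement of the template: complement ATATGCAGGGTACCCCTAGCCTGGCGCAGAAGCGCACTATTTC, then reverse.
(b) mRNA has the coding-strand sequence with T→U.

(a) 5'-CTTTATCACGCGAAGACGCGGTCCGATCCCCATGGGACGTATA-3'
(b) 5′-CUUUAUCACGCGAAGACGCGGUCCGAUCCCCAUGGGACGUAUA-3′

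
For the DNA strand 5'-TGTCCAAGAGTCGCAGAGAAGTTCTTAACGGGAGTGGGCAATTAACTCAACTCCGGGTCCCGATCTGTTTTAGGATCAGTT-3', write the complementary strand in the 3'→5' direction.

3'-ACAGGTTCTCAGCGTCTCTTCAAGAATTGCCCTCACCCGTTAATTGAGTTGAGGCCCAGGGCTAGACAAAATCCTAGTCAA-5'

Base-pairing A↔T, G↔C gives the complement. The complementary strand is antiparallel, so paired with a 5'→3' strand it runs 3'→5'.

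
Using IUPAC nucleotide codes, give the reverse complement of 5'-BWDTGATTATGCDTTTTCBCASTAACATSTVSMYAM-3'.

5'-KTRKSBASATGTTASTGVGAAAAHGCATAATCAHWV-3'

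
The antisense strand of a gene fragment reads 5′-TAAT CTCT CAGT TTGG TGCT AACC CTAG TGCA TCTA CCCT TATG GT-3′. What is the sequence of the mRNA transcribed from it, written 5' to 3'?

5'-ACCAUAAGGGUAGAUGCACUAGGGUUAGCACCAAACUGAGAGAUUA-3'

RNA polymerase reads the template 3'→5' and synthesizes mRNA 5'→3' by base-pairing (A→U, T→A, G↔C). The complement of the template is ATTAGAGAGTCAAACCACGATTGGGATCACGTAGATGGGAATACCA; antiparallel, so 5'→3' the coding strand is ACCATAAGGGTAGATGCACTAGGGTTAGCACCAAACTGAGAGATTA. Replace T with U for the mRNA.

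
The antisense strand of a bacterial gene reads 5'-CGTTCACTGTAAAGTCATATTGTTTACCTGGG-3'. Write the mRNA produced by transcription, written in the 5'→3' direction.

5′-CCCAGGUAAACAAUAUGACUUUACAGUGAACG-3′

RNA polymerase reads the template 3'→5' and synthesizes mRNA 5'→3' by base-pairing (A→U, T→A, G↔C). The complement of the template is GCAAGTGACATTTCAGTATAACAAATGGACCC; antiparallel, so 5'→3' the coding strand is CCCAGGTAAACAATATGACTTTACAGTGAACG. Replace T with U for the mRNA.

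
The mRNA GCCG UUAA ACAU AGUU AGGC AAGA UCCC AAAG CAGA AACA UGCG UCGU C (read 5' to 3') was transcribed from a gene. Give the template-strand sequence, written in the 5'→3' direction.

Replace U with T to get the coding DNA strand: GCCGTTAAACATAGTTAGGCAAGATCCCAAAGCAGAAACATGCGTCGTC. The template strand is its reverse complement (complement CGGCAATTTGTATCAATCCGTTCTAGGGTTTCGTCTTTGTACGCAGCAG, then reverse).

5'-GACGACGCATGTTTCTGCTTTGGGATCTTGCCTAACTATGTTTAACGGC-3'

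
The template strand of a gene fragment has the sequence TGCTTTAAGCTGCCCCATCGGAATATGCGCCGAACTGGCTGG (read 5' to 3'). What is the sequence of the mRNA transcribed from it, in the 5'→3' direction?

RNA polymerase reads the template 3'→5' and synthesizes mRNA 5'→3' by base-pairing (A→U, T→A, G↔C). The complement of the template is ACGAAATTCGACGGGGTAGCCTTATACGCGGCTTGACCGACC; antiparallel, so 5'→3' the coding strand is CCAGCCAGTTCGGCGCATATTCCGATGGGGCAGCTTAAAGCA. Replace T with U for the mRNA.

5'-CCAGCCAGUUCGGCGCAUAUUCCGAUGGGGCAGCUUAAAGCA-3'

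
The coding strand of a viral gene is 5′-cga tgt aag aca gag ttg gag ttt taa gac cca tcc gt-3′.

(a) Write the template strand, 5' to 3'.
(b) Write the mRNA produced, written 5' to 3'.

(a) The template strand is the reverse complement of the coding strand: complement GCTACATTCTGTCTCAACCTCAAAATTCTGGGTAGGCA, then reverse.
(b) mRNA matches the coding strand with T→U.

(a) 5'-ACGGATGGGTCTTAAAACTCCAACTCTGTCTTACATCG-3'
(b) 5'-CGAUGUAAGACAGAGUUGGAGUUUUAAGACCCAUCCGU-3'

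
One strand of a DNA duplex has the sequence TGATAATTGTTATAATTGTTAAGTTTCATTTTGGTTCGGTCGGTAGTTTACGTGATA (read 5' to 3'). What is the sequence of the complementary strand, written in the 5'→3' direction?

The complement of TGATAATTGTTATAATTGTTAAGTTTCATTTTGGTTCGGTCGGTAGTTTACGTGATA is ACTATTAACAATATTAACAATTCAAAGTAAAACCAAGCCAGCCATCAAATGCACTAT (A↔T, G↔C). DNA strands are antiparallel, so the complementary strand runs 3'→5'; reversing gives the 5'→3' form.

5'-TATCACGTAAACTACCGACCGAACCAAAATGAAACTTAACAATTATAACAATTATCA-3'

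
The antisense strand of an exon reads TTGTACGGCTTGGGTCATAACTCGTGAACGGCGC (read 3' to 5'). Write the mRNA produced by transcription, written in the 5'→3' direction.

5'-AACAUGCCGAACCCAGUAUUGAGCACUUGCCGCG-3'

Reading the template 3'→5' as shown, RNA polymerase pairs each base (A→U, T→A, G↔C) to build mRNA 5'→3' directly.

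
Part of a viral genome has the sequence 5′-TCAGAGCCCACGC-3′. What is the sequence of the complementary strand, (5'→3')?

Pairing A↔T and G↔C gives AGTCTCGGGTGCG, running 3'→5'. Reverse for the 5'→3' convention.

5'-GCGTGGGCTCTGA-3'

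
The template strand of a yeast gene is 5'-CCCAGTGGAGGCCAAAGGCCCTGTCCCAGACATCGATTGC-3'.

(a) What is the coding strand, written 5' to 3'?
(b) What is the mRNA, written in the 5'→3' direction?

(a) 5'-GCAATCGATGTCTGGGACAGGGCCTTTGGCCTCCACTGGG-3'
(b) 5′-GCAAUCGAUGUCUGGGACAGGGCCUUUGGCCUCCACUGGG-3′

(a) The coding strand is the reverse complement of the template: complement GGGTCACCTCCGGTTTCCGGGACAGGGTCTGTAGCTAACG, then reverse.
(b) mRNA has the coding-strand sequence with T→U.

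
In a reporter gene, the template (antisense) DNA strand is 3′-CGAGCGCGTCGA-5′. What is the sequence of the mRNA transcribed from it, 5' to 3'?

Reading the template 3'→5' as shown, RNA polymerase pairs each base (A→U, T→A, G↔C) to build mRNA 5'→3' directly.

5'-GCUCGCGCAGCU-3'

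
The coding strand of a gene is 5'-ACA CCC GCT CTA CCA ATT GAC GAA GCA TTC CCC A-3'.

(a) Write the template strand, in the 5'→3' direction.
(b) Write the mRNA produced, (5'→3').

(a) 5'-TGGGGAATGCTTCGTCAATTGGTAGAGCGGGTGT-3'
(b) 5'-ACACCCGCUCUACCAAUUGACGAAGCAUUCCCCA-3'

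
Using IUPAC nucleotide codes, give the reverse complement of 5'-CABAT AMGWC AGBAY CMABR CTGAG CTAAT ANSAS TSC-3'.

5'-GSASTSNTATTAGCTCAGYVTKGRTVCTGWCKTATVTG-3'

Standard pairs A↔T, G↔C; ambiguity codes pair R↔Y, M↔K, W↔W, S↔S, B↔V, N↔N. Complement (GTVTATKCWGTCVTRGKTVYGACTCGATTATNSTSASG), then reverse for 5'→3'.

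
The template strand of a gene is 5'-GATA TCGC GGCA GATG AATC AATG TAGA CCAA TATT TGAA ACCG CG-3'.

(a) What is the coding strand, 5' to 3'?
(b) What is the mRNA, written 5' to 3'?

(a) The coding strand is the reverse complement of the template: complement CTATAGCGCCGTCTACTTAGTTACATCTGGTTATAAACTTTGGCGC, then reverse.
(b) mRNA has the coding-strand sequence with T→U.

(a) 5′-CGCGGTTTCAAATATTGGTCTACATTGATTCATCTGCCGCGATATC-3′
(b) 5'-CGCGGUUUCAAAUAUUGGUCUACAUUGAUUCAUCUGCCGCGAUAUC-3'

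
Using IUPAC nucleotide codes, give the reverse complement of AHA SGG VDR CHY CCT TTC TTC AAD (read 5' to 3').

5'-HTTGAAGAAAGGRDGYHBCCSTDT-3'

Standard pairs A↔T, G↔C; ambiguity codes pair R↔Y, S↔S, D↔H, V↔B. Complement (TDTSCCBHYGDRGGAAAGAAGTTH), then reverse for 5'→3'.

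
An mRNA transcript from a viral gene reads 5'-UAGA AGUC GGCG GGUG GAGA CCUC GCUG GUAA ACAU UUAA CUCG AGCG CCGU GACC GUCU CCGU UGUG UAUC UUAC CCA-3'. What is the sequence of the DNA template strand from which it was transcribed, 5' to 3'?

5'-TGGGTAAGATACACAACGGAGACGGTCACGGCGCTCGAGTTAAATGTTTACCAGCGAGGTCTCCACCCGCCGACTTCTA-3'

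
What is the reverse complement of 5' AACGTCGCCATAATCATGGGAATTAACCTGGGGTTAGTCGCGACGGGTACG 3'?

5'-CGTACCCGTCGCGACTAACCCCAGGTTAATTCCCATGATTATGGCGACGTT-3'

Complement each base (A↔T, G↔C): TTGCAGCGGTATTAGTACCCTTAATTGGACCCCAATCAGCGCTGCCCATGC. Then reverse.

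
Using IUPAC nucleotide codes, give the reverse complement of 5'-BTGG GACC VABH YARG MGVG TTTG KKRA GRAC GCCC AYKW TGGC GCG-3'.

Standard pairs A↔T, G↔C; ambiguity codes pair R↔Y, M↔K, W↔W, B↔V, H↔D. Complement (VACCCTGGBTVDRTYCKCBCAAACMMYTCYTGCGGGTRMWACCGCGC), then reverse for 5'→3'.

5'-CGCGCCAWMRTGGGCGTYCTYMMCAAACBCKCYTRDVTBGGTCCCAV-3'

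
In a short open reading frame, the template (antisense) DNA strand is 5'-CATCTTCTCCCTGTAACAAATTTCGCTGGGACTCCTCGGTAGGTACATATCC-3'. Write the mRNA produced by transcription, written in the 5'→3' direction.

5'-GGAUAUGUACCUACCGAGGAGUCCCAGCGAAAUUUGUUACAGGGAGAAGAUG-3'

The mRNA has the sequence of the coding strand (reverse complement of the template) with T→U. Reverse complement of CATCTTCTCCCTGTAACAAATTTCGCTGGGACTCCTCGGTAGGTACATATCC is GGATATGTACCTACCGAGGAGTCCCAGCGAAATTTGTTACAGGGAGAAGATG; then T→U.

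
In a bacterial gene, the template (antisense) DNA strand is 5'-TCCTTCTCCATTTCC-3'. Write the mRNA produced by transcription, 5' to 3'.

5'-GGAAAUGGAGAAGGA-3'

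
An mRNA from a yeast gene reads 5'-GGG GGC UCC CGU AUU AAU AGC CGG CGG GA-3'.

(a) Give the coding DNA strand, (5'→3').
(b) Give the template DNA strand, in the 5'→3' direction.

(a) The coding strand matches the mRNA with U→T.
(b) The template strand is the reverse complement of the coding strand.

(a) 5′-GGGGGCTCCCGTATTAATAGCCGGCGGGA-3′
(b) 5'-TCCCGCCGGCTATTAATACGGGAGCCCCC-3'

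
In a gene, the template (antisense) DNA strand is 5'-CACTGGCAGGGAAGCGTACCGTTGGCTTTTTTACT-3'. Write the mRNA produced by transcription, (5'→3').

RNA polymerase reads the template 3'→5' and synthesizes mRNA 5'→3' by base-pairing (A→U, T→A, G↔C). The complement of the template is GTGACCGTCCCTTCGCATGGCAACCGAAAAAATGA; antiparallel, so 5'→3' the coding strand is AGTAAAAAAGCCAACGGTACGCTTCCCTGCCAGTG. Replace T with U for the mRNA.

5'-AGUAAAAAAGCCAACGGUACGCUUCCCUGCCAGUG-3'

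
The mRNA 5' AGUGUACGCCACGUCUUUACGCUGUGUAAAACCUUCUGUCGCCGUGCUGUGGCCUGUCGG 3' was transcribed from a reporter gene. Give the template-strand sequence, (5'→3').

5'-CCGACAGGCCACAGCACGGCGACAGAAGGTTTTACACAGCGTAAAGACGTGGCGTACACT-3'

Replace U with T to get the coding DNA strand: AGTGTACGCCACGTCTTTACGCTGTGTAAAACCTTCTGTCGCCGTGCTGTGGCCTGTCGG. The template strand is its reverse complement (complement TCACATGCGGTGCAGAAATGCGACACATTTTGGAAGACAGCGGCACGACACCGGACAGCC, then reverse).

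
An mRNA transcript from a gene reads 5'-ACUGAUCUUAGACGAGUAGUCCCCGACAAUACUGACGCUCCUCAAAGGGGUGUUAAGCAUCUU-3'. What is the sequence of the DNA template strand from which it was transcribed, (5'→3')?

5'-AAGATGCTTAACACCCCTTTGAGGAGCGTCAGTATTGTCGGGGACTACTCGTCTAAGATCAGT-3'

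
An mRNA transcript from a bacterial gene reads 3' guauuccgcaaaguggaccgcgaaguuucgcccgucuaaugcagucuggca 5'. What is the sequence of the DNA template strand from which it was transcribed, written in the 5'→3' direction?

5'-CATAAGGCGTTTCACCTGGCGCTTCAAAGCGGGCAGATTACGTCAGACCGT-3'

Written 5'→3' the mRNA is ACGGUCUGACGUAAUCUGCCCGCUUUGAAGCGCCAGGUGAAACGCCUUAUG, so the coding DNA strand is ACGGTCTGACGTAATCTGCCCGCTTTGAAGCGCCAGGTGAAACGCCTTATG. The template is its reverse complement.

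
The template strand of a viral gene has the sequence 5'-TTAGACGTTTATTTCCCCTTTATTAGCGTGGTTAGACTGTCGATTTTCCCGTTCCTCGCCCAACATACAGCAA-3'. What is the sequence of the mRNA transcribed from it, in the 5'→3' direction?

The mRNA has the sequence of the coding strand (reverse complement of the template) with T→U. Reverse complement of TTAGACGTTTATTTCCCCTTTATTAGCGTGGTTAGACTGTCGATTTTCCCGTTCCTCGCCCAACATACAGCAA is TTGCTGTATGTTGGGCGAGGAACGGGAAAATCGACAGTCTAACCACGCTAATAAAGGGGAAATAAACGTCTAA; then T→U.

5′-UUGCUGUAUGUUGGGCGAGGAACGGGAAAAUCGACAGUCUAACCACGCUAAUAAAGGGGAAAUAAACGUCUAA-3′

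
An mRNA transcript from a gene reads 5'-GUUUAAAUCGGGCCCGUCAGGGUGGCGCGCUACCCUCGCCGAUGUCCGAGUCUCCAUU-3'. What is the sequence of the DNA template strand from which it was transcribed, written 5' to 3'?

5'-AATGGAGACTCGGACATCGGCGAGGGTAGCGCGCCACCCTGACGGGCCCGATTTAAAC-3'

Replace U with T to get the coding DNA strand: GTTTAAATCGGGCCCGTCAGGGTGGCGCGCTACCCTCGCCGATGTCCGAGTCTCCATT. The template strand is its reverse complement (complement CAAATTTAGCCCGGGCAGTCCCACCGCGCGATGGGAGCGGCTACAGGCTCAGAGGTAA, then reverse).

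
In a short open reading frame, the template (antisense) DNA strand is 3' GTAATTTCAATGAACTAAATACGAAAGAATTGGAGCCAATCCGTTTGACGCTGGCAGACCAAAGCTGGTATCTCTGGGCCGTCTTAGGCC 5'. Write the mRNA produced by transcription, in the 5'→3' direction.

5'-CAUUAAAGUUACUUGAUUUAUGCUUUCUUAACCUCGGUUAGGCAAACUGCGACCGUCUGGUUUCGACCAUAGAGACCCGGCAGAAUCCGG-3'

Reading the template 3'→5' as shown, RNA polymerase pairs each base (A→U, T→A, G↔C) to build mRNA 5'→3' directly.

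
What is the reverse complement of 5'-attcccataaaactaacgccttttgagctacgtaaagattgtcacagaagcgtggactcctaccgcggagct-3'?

Complement each base (A↔T, G↔C): TAAGGGTATTTTGATTGCGGAAAACTCGATGCATTTCTAACAGTGTCTTCGCACCTGAGGATGGCGCCTCGA. Then reverse.

5'-AGCTCCGCGGTAGGAGTCCACGCTTCTGTGACAATCTTTACGTAGCTCAAAAGGCGTTAGTTTTATGGGAAT-3'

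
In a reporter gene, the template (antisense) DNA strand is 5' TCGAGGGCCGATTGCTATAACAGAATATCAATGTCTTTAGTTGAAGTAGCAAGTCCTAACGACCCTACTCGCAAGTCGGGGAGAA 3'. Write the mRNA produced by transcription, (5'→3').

RNA polymerase reads the template 3'→5' and synthesizes mRNA 5'→3' by base-pairing (A→U, T→A, G↔C). The complement of the template is AGCTCCCGGCTAACGATATTGTCTTATAGTTACAGAAATCAACTTCATCGTTCAGGATTGCTGGGATGAGCGTTCAGCCCCTCTT; antiparallel, so 5'→3' the coding strand is TTCTCCCCGACTTGCGAGTAGGGTCGTTAGGACTTGCTACTTCAACTAAAGACATTGATATTCTGTTATAGCAATCGGCCCTCGA. Replace T with U for the mRNA.

5'-UUCUCCCCGACUUGCGAGUAGGGUCGUUAGGACUUGCUACUUCAACUAAAGACAUUGAUAUUCUGUUAUAGCAAUCGGCCCUCGA-3'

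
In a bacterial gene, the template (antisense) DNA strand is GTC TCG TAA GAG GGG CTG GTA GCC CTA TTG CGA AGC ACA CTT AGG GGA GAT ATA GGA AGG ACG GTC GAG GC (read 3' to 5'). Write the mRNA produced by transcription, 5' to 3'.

5′-CAGAGCAUUCUCCCCGACCAUCGGGAUAACGCUUCGUGUGAAUCCCCUCUAUAUCCUUCCUGCCAGCUCCG-3′

Reading the template 3'→5' as shown, RNA polymerase pairs each base (A→U, T→A, G↔C) to build mRNA 5'→3' directly.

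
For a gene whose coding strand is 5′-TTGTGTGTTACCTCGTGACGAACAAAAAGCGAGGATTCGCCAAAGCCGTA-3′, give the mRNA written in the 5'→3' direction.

5′-UUGUGUGUUACCUCGUGACGAACAAAAAGCGAGGAUUCGCCAAAGCCGUA-3′

The mRNA is synthesized from the template strand, so it matches the coding strand with T replaced by U.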